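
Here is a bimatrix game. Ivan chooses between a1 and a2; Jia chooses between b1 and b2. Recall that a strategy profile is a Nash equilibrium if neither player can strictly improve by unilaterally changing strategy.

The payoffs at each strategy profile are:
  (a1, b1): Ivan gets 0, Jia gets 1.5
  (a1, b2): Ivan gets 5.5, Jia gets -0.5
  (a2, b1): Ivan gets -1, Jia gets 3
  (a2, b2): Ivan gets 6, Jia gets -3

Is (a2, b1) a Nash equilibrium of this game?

No

At (a2, b1), Ivan earns -1; switching to a1 would give 0, so Ivan would deviate.
Jia earns 3; switching to b2 would give -3, so Jia has no profitable deviation.
Since at least one player can profitably deviate, this is not a Nash equilibrium.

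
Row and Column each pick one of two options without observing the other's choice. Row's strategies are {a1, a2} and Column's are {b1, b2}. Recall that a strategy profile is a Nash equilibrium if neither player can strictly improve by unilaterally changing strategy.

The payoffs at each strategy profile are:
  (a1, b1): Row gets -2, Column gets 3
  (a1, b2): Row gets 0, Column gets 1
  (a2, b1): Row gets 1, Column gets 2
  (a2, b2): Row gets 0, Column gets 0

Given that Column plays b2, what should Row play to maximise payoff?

Against b2, Row earns 0 from a1 and 0 from a2.
So either strategy is a best response.

either — both a1 and a2 are best responses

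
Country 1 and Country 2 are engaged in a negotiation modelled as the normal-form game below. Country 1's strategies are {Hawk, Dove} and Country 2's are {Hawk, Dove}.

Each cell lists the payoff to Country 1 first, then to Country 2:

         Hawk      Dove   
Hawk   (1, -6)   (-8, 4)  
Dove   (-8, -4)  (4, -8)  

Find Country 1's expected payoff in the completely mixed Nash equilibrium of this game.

First find q, the probability Country 2 plays Hawk, from Country 1's indifference between Hawk and Dove: q − 8(1−q) = −8q + 4(1−q), giving q = 4/7.
Since Country 1 is indifferent in equilibrium, Country 1's expected payoff equals the payoff from either row against (4/7, 3/7). Using Hawk: (4/7) − 8(3/7) = -20/7.

-20/7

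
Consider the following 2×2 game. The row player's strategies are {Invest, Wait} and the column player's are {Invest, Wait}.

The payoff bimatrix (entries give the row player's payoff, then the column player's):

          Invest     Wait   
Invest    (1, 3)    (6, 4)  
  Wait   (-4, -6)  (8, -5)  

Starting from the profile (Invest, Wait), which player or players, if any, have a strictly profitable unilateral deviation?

The row player at (Invest, Wait) earns 6; deviating to Wait yields 8 — a strict improvement.
The column player earns 4; deviating to Invest yields 3 — not better.
Only the row player has a strictly profitable deviation.

The row player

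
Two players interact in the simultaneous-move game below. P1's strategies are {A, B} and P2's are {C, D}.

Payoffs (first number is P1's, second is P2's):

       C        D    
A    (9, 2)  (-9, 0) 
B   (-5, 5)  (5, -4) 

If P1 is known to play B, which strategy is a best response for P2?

Against B, P2 earns 5 from C and -4 from D.
So C is the best response.

C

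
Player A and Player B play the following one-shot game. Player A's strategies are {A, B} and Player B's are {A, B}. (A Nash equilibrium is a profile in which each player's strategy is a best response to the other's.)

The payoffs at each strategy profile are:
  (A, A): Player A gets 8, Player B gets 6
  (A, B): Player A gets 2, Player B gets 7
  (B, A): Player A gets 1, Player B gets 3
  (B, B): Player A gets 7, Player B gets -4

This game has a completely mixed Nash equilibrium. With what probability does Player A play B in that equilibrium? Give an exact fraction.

1/8

Let p be the probability that Player A plays A. In a completely mixed equilibrium, Player B must be indifferent between A and B.
Player B's expected payoff from A is 6p + 3(1−p); from B it is 7p − 4(1−p).
Setting these equal: 3p + 3 = 11p − 4, so p = 7/8.
Therefore Player A plays B with probability 1 − 7/8 = 1/8.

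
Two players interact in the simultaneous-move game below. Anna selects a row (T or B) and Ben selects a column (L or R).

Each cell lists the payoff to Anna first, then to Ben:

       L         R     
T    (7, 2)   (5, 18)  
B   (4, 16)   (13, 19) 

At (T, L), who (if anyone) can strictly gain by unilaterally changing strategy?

Anna at (T, L) earns 7; deviating to B yields 4 — not better.
Ben earns 2; deviating to R yields 18 — a strict improvement.
Only Ben has a strictly profitable deviation.

Ben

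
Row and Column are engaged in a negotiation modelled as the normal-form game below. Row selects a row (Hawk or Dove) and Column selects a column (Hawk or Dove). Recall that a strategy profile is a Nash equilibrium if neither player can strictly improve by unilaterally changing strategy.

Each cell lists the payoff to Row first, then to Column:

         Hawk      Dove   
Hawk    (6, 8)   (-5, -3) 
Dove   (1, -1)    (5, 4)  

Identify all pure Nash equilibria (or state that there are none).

(Hawk, Hawk) and (Dove, Dove)

(Hawk, Hawk): Row gets 6 ≥ 1 from Dove, and Column gets 8 ≥ -3 from Dove — Nash equilibrium.
(Hawk, Dove): Row prefers Dove (5 > -5); Column prefers Hawk (8 > -3) — not an equilibrium.
(Dove, Hawk): Row prefers Hawk (6 > 1); Column prefers Dove (4 > -1) — not an equilibrium.
(Dove, Dove): Row gets 5 ≥ -5 from Hawk, and Column gets 4 ≥ -1 from Hawk — Nash equilibrium.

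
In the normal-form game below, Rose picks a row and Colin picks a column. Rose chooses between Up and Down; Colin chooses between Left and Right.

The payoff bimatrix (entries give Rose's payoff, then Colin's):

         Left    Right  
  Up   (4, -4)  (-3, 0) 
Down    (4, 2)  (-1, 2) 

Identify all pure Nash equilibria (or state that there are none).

(Up, Left): Colin prefers Right (0 > -4) — not an equilibrium.
(Up, Right): Rose prefers Down (-1 > -3) — not an equilibrium.
(Down, Left): Rose gets 4 ≥ 4 from Up, and Colin gets 2 ≥ 2 from Right — Nash equilibrium.
(Down, Right): Rose gets -1 ≥ -3 from Up, and Colin gets 2 ≥ 2 from Left — Nash equilibrium.

(Down, Left) and (Down, Right)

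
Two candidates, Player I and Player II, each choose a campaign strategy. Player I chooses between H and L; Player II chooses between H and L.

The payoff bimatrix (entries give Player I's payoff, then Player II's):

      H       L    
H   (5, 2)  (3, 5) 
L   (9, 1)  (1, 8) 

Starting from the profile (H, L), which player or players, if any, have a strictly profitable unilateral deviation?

Neither

Player I at (H, L) earns 3; deviating to L yields 1 — not better.
Player II earns 5; deviating to H yields 2 — not better.
Neither player can strictly improve; the profile is a Nash equilibrium.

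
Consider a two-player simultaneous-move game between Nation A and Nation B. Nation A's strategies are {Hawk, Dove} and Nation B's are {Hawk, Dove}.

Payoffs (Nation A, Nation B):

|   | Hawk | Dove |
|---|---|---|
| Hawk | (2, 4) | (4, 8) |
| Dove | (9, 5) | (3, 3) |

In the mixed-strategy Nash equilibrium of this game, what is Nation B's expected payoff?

First find x, the probability Nation A plays Hawk, from Nation B's indifference between Hawk and Dove: 4x + 5(1−x) = 8x + 3(1−x), giving x = 1/3.
Since Nation B is indifferent in equilibrium, Nation B's expected payoff equals the payoff from either column against (1/3, 2/3). Using Hawk: 4(1/3) + 5(2/3) = 14/3.

14/3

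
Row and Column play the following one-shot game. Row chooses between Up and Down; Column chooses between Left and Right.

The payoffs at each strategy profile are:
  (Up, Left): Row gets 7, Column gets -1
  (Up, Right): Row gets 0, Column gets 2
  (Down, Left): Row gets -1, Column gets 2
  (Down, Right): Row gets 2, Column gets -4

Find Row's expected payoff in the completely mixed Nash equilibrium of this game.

7/5

First find q, the probability Column plays Left, from Row's indifference between Up and Down: 7q = −q + 2(1−q), giving q = 1/5.
Since Row is indifferent in equilibrium, Row's expected payoff equals the payoff from either row against (1/5, 4/5). Using Up: 7(1/5) = 7/5.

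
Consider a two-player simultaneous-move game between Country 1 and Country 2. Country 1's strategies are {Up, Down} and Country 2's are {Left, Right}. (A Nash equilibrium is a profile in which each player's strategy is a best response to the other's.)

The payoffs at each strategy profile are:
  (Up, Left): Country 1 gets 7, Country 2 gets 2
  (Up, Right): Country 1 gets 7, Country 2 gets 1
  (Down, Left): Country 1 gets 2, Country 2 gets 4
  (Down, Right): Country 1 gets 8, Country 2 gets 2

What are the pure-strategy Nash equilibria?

(Up, Left): Country 1 gets 7 ≥ 2 from Down, and Country 2 gets 2 ≥ 1 from Right — Nash equilibrium.
(Up, Right): Country 1 prefers Down (8 > 7); Country 2 prefers Left (2 > 1) — not an equilibrium.
(Down, Left): Country 1 prefers Up (7 > 2) — not an equilibrium.
(Down, Right): Country 2 prefers Left (4 > 2) — not an equilibrium.

(Up, Left)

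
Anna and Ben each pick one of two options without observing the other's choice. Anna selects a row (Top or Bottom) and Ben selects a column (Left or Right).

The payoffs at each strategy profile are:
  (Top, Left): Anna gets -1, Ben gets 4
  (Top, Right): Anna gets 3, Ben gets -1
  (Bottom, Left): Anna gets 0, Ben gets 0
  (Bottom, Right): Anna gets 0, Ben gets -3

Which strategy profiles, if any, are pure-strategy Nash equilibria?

(Top, Left): Anna prefers Bottom (0 > -1) — not an equilibrium.
(Top, Right): Ben prefers Left (4 > -1) — not an equilibrium.
(Bottom, Left): Anna gets 0 ≥ -1 from Top, and Ben gets 0 ≥ -3 from Right — Nash equilibrium.
(Bottom, Right): Anna prefers Top (3 > 0); Ben prefers Left (0 > -3) — not an equilibrium.

(Bottom, Left)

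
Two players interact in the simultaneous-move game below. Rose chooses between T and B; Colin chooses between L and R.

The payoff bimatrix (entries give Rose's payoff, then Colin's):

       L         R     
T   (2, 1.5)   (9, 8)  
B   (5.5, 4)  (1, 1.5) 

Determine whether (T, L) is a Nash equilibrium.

At (T, L), Rose earns 2; switching to B would give 5.5, so Rose would deviate.
Colin earns 1.5; switching to R would give 8, so Colin would deviate.
Since at least one player can profitably deviate, this is not a Nash equilibrium.

No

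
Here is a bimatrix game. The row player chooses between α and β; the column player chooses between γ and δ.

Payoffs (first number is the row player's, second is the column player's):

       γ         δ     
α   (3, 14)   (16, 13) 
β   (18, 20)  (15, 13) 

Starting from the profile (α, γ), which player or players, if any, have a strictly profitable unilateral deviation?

The row player at (α, γ) earns 3; deviating to β yields 18 — a strict improvement.
The column player earns 14; deviating to δ yields 13 — not better.
Only the row player has a strictly profitable deviation.

The row player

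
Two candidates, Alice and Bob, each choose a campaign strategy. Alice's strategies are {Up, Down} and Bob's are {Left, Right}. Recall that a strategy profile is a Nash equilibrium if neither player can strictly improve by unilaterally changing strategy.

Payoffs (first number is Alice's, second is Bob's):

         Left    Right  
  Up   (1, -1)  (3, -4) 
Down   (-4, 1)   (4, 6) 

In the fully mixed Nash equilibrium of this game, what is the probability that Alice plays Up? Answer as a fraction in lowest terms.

Let x be the probability that Alice plays Up. In a completely mixed equilibrium, Bob must be indifferent between Left and Right.
Bob's expected payoff from Left is −x + (1−x); from Right it is −4x + 6(1−x).
Setting these equal: −2x + 1 = −10x + 6, so x = 5/8.

5/8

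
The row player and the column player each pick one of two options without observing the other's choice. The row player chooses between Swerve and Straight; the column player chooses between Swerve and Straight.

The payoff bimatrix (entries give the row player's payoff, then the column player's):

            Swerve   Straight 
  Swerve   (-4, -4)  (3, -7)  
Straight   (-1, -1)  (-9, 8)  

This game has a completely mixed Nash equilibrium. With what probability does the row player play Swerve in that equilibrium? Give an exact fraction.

3/4

Let r be the probability that the row player plays Swerve. In a completely mixed equilibrium, the column player must be indifferent between Swerve and Straight.
The column player's expected payoff from Swerve is −4r − (1−r); from Straight it is −7r + 8(1−r).
Setting these equal: −3r − 1 = −15r + 8, so r = 3/4.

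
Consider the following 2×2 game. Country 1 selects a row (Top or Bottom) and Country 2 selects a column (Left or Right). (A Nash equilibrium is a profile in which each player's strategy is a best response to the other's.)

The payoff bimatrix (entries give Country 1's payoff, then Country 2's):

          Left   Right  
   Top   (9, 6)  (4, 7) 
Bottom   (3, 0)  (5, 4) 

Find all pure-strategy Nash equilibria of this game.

(Bottom, Right)

(Top, Left): Country 2 prefers Right (7 > 6) — not an equilibrium.
(Top, Right): Country 1 prefers Bottom (5 > 4) — not an equilibrium.
(Bottom, Left): Country 1 prefers Top (9 > 3); Country 2 prefers Right (4 > 0) — not an equilibrium.
(Bottom, Right): Country 1 gets 5 ≥ 4 from Top, and Country 2 gets 4 ≥ 0 from Left — Nash equilibrium.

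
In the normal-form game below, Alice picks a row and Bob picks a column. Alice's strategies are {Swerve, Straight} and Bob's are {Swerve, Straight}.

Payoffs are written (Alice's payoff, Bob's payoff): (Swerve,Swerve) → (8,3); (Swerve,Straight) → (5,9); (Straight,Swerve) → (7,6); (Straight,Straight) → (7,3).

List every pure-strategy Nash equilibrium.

(Swerve, Swerve): Bob prefers Straight (9 > 3) — not an equilibrium.
(Swerve, Straight): Alice prefers Straight (7 > 5) — not an equilibrium.
(Straight, Swerve): Alice prefers Swerve (8 > 7) — not an equilibrium.
(Straight, Straight): Bob prefers Swerve (6 > 3) — not an equilibrium.

none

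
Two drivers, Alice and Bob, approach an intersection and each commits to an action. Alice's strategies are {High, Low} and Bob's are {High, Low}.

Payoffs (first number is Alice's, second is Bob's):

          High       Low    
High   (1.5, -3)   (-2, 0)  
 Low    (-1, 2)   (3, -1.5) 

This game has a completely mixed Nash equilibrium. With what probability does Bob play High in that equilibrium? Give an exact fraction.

2/3

Let q be the probability that Bob plays High. In a completely mixed equilibrium, Alice must be indifferent between High and Low.
Alice's expected payoff from High is 1.5q − 2(1−q); from Low it is −q + 3(1−q).
Setting these equal: 3.5q − 2 = −4q + 3, so q = 2/3.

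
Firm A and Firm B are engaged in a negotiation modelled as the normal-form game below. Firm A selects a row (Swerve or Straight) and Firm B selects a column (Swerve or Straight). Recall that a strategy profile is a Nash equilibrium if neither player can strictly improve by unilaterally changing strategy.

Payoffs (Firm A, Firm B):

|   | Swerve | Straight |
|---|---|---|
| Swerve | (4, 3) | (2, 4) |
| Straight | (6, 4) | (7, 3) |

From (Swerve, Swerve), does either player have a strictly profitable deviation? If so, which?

Both

Firm A at (Swerve, Swerve) earns 4; deviating to Straight yields 6 — a strict improvement.
Firm B earns 3; deviating to Straight yields 4 — a strict improvement.
Both Firm A and Firm B have strictly profitable deviations.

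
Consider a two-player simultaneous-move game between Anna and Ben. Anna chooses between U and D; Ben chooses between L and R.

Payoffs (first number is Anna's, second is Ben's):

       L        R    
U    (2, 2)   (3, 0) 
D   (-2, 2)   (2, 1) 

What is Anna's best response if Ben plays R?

Against R, Anna earns 3 from U and 2 from D.
So U is the best response.

U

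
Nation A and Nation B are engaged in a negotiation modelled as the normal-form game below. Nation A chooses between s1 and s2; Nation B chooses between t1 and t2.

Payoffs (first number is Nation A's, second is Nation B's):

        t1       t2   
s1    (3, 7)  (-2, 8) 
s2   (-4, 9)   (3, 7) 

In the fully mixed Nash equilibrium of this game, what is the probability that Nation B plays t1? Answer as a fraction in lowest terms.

Let q be the probability that Nation B plays t1. In a completely mixed equilibrium, Nation A must be indifferent between s1 and s2.
Nation A's expected payoff from s1 is 3q − 2(1−q); from s2 it is −4q + 3(1−q).
Setting these equal: 5q − 2 = −7q + 3, so q = 5/12.

5/12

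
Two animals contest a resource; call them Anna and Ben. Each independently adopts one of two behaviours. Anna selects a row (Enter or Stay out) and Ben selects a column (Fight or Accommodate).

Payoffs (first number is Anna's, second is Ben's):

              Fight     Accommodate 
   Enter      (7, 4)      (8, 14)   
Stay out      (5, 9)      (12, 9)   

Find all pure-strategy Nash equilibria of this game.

(Enter, Fight): Ben prefers Accommodate (14 > 4) — not an equilibrium.
(Enter, Accommodate): Anna prefers Stay out (12 > 8) — not an equilibrium.
(Stay out, Fight): Anna prefers Enter (7 > 5) — not an equilibrium.
(Stay out, Accommodate): Anna gets 12 ≥ 8 from Enter, and Ben gets 9 ≥ 9 from Fight — Nash equilibrium.

(Stay out, Accommodate)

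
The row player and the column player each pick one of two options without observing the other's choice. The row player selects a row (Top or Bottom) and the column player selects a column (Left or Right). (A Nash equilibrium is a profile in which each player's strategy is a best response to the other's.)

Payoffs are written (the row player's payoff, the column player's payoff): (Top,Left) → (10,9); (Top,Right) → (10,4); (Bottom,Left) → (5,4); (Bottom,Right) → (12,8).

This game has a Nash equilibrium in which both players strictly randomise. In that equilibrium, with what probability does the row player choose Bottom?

5/9

Let x be the probability that the row player plays Top. In a completely mixed equilibrium, the column player must be indifferent between Left and Right.
The column player's expected payoff from Left is 9x + 4(1−x); from Right it is 4x + 8(1−x).
Setting these equal: 5x + 4 = −4x + 8, so x = 4/9.
Therefore the row player plays Bottom with probability 1 − 4/9 = 5/9.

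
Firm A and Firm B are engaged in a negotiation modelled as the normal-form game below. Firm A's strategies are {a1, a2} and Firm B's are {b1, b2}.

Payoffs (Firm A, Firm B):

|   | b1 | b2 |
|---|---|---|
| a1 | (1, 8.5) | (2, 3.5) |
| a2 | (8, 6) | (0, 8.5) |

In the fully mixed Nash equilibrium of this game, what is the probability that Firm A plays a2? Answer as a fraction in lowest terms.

2/3

Let r be the probability that Firm A plays a1. In a completely mixed equilibrium, Firm B must be indifferent between b1 and b2.
Firm B's expected payoff from b1 is 8.5r + 6(1−r); from b2 it is 3.5r + 8.5(1−r).
Setting these equal: 2.5r + 6 = −5r + 8.5, so r = 1/3.
Therefore Firm A plays a2 with probability 1 − 1/3 = 2/3.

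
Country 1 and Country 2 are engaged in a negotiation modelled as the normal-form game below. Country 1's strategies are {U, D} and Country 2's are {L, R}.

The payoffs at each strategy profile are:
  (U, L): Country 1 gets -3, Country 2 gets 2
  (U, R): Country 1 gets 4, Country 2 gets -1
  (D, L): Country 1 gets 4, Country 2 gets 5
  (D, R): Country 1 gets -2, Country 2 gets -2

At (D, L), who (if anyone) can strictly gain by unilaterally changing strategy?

Neither

Country 1 at (D, L) earns 4; deviating to U yields -3 — not better.
Country 2 earns 5; deviating to R yields -2 — not better.
Neither player can strictly improve; the profile is a Nash equilibrium.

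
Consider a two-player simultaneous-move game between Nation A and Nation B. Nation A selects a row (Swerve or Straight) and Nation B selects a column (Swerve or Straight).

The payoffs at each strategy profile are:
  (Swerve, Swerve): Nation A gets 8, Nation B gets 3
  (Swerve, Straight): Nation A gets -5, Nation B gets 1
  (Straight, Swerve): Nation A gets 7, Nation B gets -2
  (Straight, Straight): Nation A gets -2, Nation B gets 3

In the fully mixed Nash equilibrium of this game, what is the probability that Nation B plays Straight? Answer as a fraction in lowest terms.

1/4

Let c be the probability that Nation B plays Swerve. In a completely mixed equilibrium, Nation A must be indifferent between Swerve and Straight.
Nation A's expected payoff from Swerve is 8c − 5(1−c); from Straight it is 7c − 2(1−c).
Setting these equal: 13c − 5 = 9c − 2, so c = 3/4.
Therefore Nation B plays Straight with probability 1 − 3/4 = 1/4.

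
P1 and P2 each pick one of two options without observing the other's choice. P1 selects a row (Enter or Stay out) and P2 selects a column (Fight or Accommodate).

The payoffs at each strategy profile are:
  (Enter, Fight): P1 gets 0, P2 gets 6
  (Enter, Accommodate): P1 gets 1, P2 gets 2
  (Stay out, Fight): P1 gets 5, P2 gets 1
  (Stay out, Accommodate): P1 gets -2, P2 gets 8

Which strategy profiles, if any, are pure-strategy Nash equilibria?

(Enter, Fight): P1 prefers Stay out (5 > 0) — not an equilibrium.
(Enter, Accommodate): P2 prefers Fight (6 > 2) — not an equilibrium.
(Stay out, Fight): P2 prefers Accommodate (8 > 1) — not an equilibrium.
(Stay out, Accommodate): P1 prefers Enter (1 > -2) — not an equilibrium.

none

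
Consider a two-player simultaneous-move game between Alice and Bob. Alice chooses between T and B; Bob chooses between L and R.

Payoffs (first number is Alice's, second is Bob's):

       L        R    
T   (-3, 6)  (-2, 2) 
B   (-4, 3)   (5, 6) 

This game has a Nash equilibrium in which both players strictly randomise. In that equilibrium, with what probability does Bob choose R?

Let y be the probability that Bob plays L. In a completely mixed equilibrium, Alice must be indifferent between T and B.
Alice's expected payoff from T is −3y − 2(1−y); from B it is −4y + 5(1−y).
Setting these equal: −y − 2 = −9y + 5, so y = 7/8.
Therefore Bob plays R with probability 1 − 7/8 = 1/8.

1/8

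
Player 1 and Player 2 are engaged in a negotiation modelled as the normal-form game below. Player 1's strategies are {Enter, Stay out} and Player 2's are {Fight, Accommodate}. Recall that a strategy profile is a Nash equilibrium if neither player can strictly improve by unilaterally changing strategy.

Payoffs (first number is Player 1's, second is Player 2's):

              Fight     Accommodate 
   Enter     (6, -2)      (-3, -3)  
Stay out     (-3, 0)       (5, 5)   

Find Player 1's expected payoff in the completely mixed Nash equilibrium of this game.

First find y, the probability Player 2 plays Fight, from Player 1's indifference between Enter and Stay out: 6y − 3(1−y) = −3y + 5(1−y), giving y = 8/17.
Since Player 1 is indifferent in equilibrium, Player 1's expected payoff equals the payoff from either row against (8/17, 9/17). Using Enter: 6(8/17) − 3(9/17) = 21/17.

21/17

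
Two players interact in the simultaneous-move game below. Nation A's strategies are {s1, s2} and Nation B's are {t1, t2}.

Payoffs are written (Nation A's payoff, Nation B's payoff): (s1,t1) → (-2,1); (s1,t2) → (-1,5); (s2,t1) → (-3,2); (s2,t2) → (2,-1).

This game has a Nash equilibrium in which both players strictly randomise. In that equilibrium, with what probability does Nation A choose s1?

Let r be the probability that Nation A plays s1. In a completely mixed equilibrium, Nation B must be indifferent between t1 and t2.
Nation B's expected payoff from t1 is r + 2(1−r); from t2 it is 5r − (1−r).
Setting these equal: −r + 2 = 6r − 1, so r = 3/7.

3/7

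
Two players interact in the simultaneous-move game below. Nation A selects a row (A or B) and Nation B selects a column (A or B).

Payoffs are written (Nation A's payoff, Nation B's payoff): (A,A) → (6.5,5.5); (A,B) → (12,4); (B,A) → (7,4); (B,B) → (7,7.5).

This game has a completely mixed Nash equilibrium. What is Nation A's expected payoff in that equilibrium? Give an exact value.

First find q, the probability Nation B plays A, from Nation A's indifference between A and B: 6.5q + 12(1−q) = 7q + 7(1−q), giving q = 10/11.
Since Nation A is indifferent in equilibrium, Nation A's expected payoff equals the payoff from either row against (10/11, 1/11). Using A: 6.5(10/11) + 12(1/11) = 7.

7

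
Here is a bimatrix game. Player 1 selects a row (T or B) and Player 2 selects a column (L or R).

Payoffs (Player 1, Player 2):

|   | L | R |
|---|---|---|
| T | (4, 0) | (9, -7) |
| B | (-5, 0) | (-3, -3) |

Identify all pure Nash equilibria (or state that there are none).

(T, L)

(T, L): Player 1 gets 4 ≥ -5 from B, and Player 2 gets 0 ≥ -7 from R — Nash equilibrium.
(T, R): Player 2 prefers L (0 > -7) — not an equilibrium.
(B, L): Player 1 prefers T (4 > -5) — not an equilibrium.
(B, R): Player 1 prefers T (9 > -3); Player 2 prefers L (0 > -3) — not an equilibrium.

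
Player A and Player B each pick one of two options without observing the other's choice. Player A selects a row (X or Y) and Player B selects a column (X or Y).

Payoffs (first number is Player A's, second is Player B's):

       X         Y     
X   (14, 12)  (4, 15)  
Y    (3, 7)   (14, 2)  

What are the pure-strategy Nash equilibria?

(X, X): Player B prefers Y (15 > 12) — not an equilibrium.
(X, Y): Player A prefers Y (14 > 4) — not an equilibrium.
(Y, X): Player A prefers X (14 > 3) — not an equilibrium.
(Y, Y): Player B prefers X (7 > 2) — not an equilibrium.

none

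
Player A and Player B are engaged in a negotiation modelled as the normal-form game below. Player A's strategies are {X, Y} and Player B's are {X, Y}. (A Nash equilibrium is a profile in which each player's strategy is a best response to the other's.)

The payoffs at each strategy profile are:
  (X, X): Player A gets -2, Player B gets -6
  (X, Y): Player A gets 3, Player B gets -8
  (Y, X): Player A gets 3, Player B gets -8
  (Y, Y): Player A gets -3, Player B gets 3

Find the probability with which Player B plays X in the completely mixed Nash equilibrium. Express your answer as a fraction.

6/11

Let y be the probability that Player B plays X. In a completely mixed equilibrium, Player A must be indifferent between X and Y.
Player A's expected payoff from X is −2y + 3(1−y); from Y it is 3y − 3(1−y).
Setting these equal: −5y + 3 = 6y − 3, so y = 6/11.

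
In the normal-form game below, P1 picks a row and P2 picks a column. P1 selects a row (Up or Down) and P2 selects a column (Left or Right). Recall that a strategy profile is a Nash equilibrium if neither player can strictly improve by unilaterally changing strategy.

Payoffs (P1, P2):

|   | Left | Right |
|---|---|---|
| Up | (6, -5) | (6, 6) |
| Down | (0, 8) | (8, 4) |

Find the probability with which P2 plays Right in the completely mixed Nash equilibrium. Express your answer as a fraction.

Let q be the probability that P2 plays Left. In a completely mixed equilibrium, P1 must be indifferent between Up and Down.
P1's expected payoff from Up is 6q + 6(1−q); from Down it is 8(1−q).
Setting these equal: 6 = −8q + 8, so q = 1/4.
Therefore P2 plays Right with probability 1 − 1/4 = 3/4.

3/4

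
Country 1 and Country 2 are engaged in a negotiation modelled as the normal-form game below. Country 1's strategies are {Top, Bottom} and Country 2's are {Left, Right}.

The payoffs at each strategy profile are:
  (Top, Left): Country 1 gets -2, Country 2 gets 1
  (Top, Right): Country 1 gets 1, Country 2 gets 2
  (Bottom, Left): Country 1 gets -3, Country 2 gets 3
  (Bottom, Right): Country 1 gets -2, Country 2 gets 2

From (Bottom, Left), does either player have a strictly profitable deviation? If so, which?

Country 1

Country 1 at (Bottom, Left) earns -3; deviating to Top yields -2 — a strict improvement.
Country 2 earns 3; deviating to Right yields 2 — not better.
Only Country 1 has a strictly profitable deviation.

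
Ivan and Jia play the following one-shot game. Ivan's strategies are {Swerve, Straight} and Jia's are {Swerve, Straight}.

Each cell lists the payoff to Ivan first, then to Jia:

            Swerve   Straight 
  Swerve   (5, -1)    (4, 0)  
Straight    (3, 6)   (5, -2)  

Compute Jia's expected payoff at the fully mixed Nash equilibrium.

-2/9

First find p, the probability Ivan plays Swerve, from Jia's indifference between Swerve and Straight: −p + 6(1−p) = −2(1−p), giving p = 8/9.
Since Jia is indifferent in equilibrium, Jia's expected payoff equals the payoff from either column against (8/9, 1/9). Using Swerve: −(8/9) + 6(1/9) = -2/9.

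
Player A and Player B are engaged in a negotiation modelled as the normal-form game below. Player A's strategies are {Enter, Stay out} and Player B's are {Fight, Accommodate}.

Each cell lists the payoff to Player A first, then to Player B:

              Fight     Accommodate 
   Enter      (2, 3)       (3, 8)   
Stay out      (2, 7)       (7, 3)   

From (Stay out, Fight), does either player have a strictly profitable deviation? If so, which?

Neither

Player A at (Stay out, Fight) earns 2; deviating to Enter yields 2 — not better.
Player B earns 7; deviating to Accommodate yields 3 — not better.
Neither player can strictly improve; the profile is a Nash equilibrium.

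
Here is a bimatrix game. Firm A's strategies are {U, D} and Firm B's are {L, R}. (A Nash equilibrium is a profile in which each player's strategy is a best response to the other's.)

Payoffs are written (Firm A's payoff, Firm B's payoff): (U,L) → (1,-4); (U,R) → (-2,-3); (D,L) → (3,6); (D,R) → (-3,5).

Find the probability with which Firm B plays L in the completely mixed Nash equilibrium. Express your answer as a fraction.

Let y be the probability that Firm B plays L. In a completely mixed equilibrium, Firm A must be indifferent between U and D.
Firm A's expected payoff from U is y − 2(1−y); from D it is 3y − 3(1−y).
Setting these equal: 3y − 2 = 6y − 3, so y = 1/3.

1/3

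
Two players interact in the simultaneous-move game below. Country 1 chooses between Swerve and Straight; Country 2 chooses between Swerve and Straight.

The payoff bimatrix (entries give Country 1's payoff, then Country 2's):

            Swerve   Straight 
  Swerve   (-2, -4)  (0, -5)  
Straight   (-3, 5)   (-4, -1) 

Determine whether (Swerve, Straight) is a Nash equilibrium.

No

At (Swerve, Straight), Country 1 earns 0; switching to Straight would give -4, so Country 1 has no profitable deviation.
Country 2 earns -5; switching to Swerve would give -4, so Country 2 would deviate.
Since at least one player can profitably deviate, this is not a Nash equilibrium.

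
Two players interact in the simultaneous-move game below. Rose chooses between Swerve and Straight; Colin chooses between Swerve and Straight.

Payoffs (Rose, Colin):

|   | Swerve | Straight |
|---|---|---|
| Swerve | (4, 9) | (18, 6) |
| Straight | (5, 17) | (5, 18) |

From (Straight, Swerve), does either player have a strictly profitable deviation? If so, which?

Colin

Rose at (Straight, Swerve) earns 5; deviating to Swerve yields 4 — not better.
Colin earns 17; deviating to Straight yields 18 — a strict improvement.
Only Colin has a strictly profitable deviation.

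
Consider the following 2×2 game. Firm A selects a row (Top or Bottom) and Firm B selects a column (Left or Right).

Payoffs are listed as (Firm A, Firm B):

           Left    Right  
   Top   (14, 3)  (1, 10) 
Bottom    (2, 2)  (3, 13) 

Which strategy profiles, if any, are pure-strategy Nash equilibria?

(Bottom, Right)

(Top, Left): Firm B prefers Right (10 > 3) — not an equilibrium.
(Top, Right): Firm A prefers Bottom (3 > 1) — not an equilibrium.
(Bottom, Left): Firm A prefers Top (14 > 2); Firm B prefers Right (13 > 2) — not an equilibrium.
(Bottom, Right): Firm A gets 3 ≥ 1 from Top, and Firm B gets 13 ≥ 2 from Left — Nash equilibrium.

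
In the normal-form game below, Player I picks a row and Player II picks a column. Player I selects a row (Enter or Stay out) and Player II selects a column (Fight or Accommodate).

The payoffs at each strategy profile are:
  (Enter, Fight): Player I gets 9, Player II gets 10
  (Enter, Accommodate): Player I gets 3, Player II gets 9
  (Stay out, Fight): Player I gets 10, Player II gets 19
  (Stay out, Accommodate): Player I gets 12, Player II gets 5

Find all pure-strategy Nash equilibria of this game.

(Enter, Fight): Player I prefers Stay out (10 > 9) — not an equilibrium.
(Enter, Accommodate): Player I prefers Stay out (12 > 3); Player II prefers Fight (10 > 9) — not an equilibrium.
(Stay out, Fight): Player I gets 10 ≥ 9 from Enter, and Player II gets 19 ≥ 5 from Accommodate — Nash equilibrium.
(Stay out, Accommodate): Player II prefers Fight (19 > 5) — not an equilibrium.

(Stay out, Fight)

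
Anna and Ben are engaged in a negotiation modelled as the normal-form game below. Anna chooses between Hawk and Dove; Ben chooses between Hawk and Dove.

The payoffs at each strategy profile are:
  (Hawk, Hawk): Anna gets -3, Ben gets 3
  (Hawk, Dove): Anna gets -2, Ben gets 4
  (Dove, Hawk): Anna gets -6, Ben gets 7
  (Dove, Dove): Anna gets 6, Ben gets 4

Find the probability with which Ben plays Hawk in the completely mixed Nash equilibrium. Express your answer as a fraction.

8/11

Let c be the probability that Ben plays Hawk. In a completely mixed equilibrium, Anna must be indifferent between Hawk and Dove.
Anna's expected payoff from Hawk is −3c − 2(1−c); from Dove it is −6c + 6(1−c).
Setting these equal: −c − 2 = −12c + 6, so c = 8/11.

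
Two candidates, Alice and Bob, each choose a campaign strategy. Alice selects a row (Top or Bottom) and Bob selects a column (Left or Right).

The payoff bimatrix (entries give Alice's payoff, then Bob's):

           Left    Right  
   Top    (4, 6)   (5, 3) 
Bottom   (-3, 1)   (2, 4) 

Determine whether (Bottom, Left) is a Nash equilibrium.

No

At (Bottom, Left), Alice earns -3; switching to Top would give 4, so Alice would deviate.
Bob earns 1; switching to Right would give 4, so Bob would deviate.
Since at least one player can profitably deviate, this is not a Nash equilibrium.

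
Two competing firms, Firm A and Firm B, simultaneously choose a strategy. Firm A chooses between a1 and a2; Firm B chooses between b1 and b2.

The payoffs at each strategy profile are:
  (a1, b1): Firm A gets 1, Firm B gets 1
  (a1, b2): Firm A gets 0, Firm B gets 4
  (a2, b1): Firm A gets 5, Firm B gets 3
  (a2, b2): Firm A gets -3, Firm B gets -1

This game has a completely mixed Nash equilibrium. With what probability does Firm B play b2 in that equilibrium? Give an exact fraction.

Let c be the probability that Firm B plays b1. In a completely mixed equilibrium, Firm A must be indifferent between a1 and a2.
Firm A's expected payoff from a1 is c; from a2 it is 5c − 3(1−c).
Setting these equal: c = 8c − 3, so c = 3/7.
Therefore Firm B plays b2 with probability 1 − 3/7 = 4/7.

4/7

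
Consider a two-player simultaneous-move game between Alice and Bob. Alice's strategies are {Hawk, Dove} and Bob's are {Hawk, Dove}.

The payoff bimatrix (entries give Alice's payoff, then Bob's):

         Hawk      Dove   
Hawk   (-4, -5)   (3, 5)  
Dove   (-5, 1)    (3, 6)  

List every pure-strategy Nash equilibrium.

(Hawk, Hawk): Bob prefers Dove (5 > -5) — not an equilibrium.
(Hawk, Dove): Alice gets 3 ≥ 3 from Dove, and Bob gets 5 ≥ -5 from Hawk — Nash equilibrium.
(Dove, Hawk): Alice prefers Hawk (-4 > -5); Bob prefers Dove (6 > 1) — not an equilibrium.
(Dove, Dove): Alice gets 3 ≥ 3 from Hawk, and Bob gets 6 ≥ 1 from Hawk — Nash equilibrium.

(Hawk, Dove) and (Dove, Dove)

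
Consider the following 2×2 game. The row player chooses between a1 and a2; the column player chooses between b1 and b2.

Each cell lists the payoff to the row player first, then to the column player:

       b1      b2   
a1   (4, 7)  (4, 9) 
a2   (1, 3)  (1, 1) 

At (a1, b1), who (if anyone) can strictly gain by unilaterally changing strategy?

The column player

The row player at (a1, b1) earns 4; deviating to a2 yields 1 — not better.
The column player earns 7; deviating to b2 yields 9 — a strict improvement.
Only the column player has a strictly profitable deviation.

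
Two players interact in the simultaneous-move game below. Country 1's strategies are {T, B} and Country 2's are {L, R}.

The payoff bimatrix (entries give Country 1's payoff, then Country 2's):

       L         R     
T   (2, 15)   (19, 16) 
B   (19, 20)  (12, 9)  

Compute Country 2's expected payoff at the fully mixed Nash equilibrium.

185/12

First find x, the probability Country 1 plays T, from Country 2's indifference between L and R: 15x + 20(1−x) = 16x + 9(1−x), giving x = 11/12.
Since Country 2 is indifferent in equilibrium, Country 2's expected payoff equals the payoff from either column against (11/12, 1/12). Using L: 15(11/12) + 20(1/12) = 185/12.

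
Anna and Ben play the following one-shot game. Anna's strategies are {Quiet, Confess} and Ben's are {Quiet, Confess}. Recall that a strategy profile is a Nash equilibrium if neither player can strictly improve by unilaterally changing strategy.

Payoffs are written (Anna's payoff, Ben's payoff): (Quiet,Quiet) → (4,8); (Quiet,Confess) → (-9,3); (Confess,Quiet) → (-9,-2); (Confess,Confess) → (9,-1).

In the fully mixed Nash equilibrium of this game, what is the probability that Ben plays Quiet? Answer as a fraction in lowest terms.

18/31

Let y be the probability that Ben plays Quiet. In a completely mixed equilibrium, Anna must be indifferent between Quiet and Confess.
Anna's expected payoff from Quiet is 4y − 9(1−y); from Confess it is −9y + 9(1−y).
Setting these equal: 13y − 9 = −18y + 9, so y = 18/31.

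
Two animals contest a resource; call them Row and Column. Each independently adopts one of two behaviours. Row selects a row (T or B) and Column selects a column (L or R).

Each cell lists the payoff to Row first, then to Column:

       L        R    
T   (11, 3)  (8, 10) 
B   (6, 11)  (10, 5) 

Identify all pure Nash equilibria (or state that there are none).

none

(T, L): Column prefers R (10 > 3) — not an equilibrium.
(T, R): Row prefers B (10 > 8) — not an equilibrium.
(B, L): Row prefers T (11 > 6) — not an equilibrium.
(B, R): Column prefers L (11 > 5) — not an equilibrium.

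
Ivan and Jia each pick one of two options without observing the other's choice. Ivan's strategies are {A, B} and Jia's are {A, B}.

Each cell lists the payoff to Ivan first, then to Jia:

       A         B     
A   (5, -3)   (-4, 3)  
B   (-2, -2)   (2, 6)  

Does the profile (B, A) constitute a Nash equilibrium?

At (B, A), Ivan earns -2; switching to A would give 5, so Ivan would deviate.
Jia earns -2; switching to B would give 6, so Jia would deviate.
Since at least one player can profitably deviate, this is not a Nash equilibrium.

No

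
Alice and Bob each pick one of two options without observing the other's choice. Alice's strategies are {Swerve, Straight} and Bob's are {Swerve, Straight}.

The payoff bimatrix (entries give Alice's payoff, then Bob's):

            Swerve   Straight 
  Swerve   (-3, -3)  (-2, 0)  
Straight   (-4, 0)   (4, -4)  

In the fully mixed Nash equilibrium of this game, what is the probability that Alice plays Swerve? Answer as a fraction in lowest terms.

Let p be the probability that Alice plays Swerve. In a completely mixed equilibrium, Bob must be indifferent between Swerve and Straight.
Bob's expected payoff from Swerve is −3p; from Straight it is −4(1−p).
Setting these equal: −3p = 4p − 4, so p = 4/7.

4/7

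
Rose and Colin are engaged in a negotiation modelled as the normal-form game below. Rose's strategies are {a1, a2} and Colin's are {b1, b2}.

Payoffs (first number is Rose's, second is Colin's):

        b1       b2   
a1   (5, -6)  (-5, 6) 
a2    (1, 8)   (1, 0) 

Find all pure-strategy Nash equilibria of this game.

(a1, b1): Colin prefers b2 (6 > -6) — not an equilibrium.
(a1, b2): Rose prefers a2 (1 > -5) — not an equilibrium.
(a2, b1): Rose prefers a1 (5 > 1) — not an equilibrium.
(a2, b2): Colin prefers b1 (8 > 0) — not an equilibrium.

none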